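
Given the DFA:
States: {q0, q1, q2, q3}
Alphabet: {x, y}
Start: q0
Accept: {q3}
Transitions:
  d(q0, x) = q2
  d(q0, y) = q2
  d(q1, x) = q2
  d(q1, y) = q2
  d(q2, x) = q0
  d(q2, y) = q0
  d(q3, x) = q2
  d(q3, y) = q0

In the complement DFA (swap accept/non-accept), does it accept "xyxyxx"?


Trace: q0 -> q2 -> q0 -> q2 -> q0 -> q2 -> q0
Final: q0
Original accept: {q3}
Complement: q0 is not in original accept

Yes, complement accepts (original rejects)


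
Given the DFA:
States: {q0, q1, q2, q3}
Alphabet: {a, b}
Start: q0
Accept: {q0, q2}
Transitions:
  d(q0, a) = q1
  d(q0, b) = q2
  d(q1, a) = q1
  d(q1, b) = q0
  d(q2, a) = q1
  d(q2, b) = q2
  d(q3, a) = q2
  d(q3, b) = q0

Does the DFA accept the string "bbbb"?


Trace: q0 -> q2 -> q2 -> q2 -> q2
Final state: q2
Accept states: {q0, q2}

Yes, accepted (final state q2 is an accept state)


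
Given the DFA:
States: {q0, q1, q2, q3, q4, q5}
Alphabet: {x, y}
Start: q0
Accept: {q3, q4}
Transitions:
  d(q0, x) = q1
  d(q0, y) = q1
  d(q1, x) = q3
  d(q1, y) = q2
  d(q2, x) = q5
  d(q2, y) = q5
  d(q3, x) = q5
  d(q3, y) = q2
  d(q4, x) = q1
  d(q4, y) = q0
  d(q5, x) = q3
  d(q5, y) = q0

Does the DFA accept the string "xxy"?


Trace: q0 -> q1 -> q3 -> q2
Final state: q2
Accept states: {q3, q4}

No, rejected (final state q2 is not an accept state)


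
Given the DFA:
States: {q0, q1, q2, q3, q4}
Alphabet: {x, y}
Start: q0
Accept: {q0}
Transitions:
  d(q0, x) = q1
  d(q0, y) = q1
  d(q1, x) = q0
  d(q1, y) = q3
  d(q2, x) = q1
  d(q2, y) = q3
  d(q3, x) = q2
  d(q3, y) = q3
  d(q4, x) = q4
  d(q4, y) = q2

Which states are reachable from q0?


BFS from q0:
  layer 0: {q0}
  layer 1: {q1}
  layer 2: {q3}
  layer 3: {q2}

{q0, q1, q2, q3}


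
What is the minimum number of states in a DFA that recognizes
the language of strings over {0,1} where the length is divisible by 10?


States track (length) mod 10.
Need 10 states: one per remainder 0..9; accept = remainder 0.

10


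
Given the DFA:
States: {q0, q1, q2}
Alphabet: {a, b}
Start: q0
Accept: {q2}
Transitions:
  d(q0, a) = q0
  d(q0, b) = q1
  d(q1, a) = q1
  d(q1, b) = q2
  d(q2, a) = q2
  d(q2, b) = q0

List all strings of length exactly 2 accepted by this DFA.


All strings of length 2: 4 total
Accepted: 1

"bb"


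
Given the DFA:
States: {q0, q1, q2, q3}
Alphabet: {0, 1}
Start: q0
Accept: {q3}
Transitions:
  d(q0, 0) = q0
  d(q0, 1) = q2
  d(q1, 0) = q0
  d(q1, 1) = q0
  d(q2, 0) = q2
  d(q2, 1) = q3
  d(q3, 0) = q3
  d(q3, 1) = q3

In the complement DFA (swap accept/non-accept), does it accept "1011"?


Trace: q0 -> q2 -> q2 -> q3 -> q3
Final: q3
Original accept: {q3}
Complement: q3 is in original accept

No, complement rejects (original accepts)


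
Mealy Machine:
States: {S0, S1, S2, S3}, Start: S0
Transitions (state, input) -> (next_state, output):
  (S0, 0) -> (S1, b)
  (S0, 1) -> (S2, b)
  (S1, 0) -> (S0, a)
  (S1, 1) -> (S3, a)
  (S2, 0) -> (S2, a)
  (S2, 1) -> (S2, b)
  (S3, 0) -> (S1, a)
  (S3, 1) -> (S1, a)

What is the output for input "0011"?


Step-by-step:
  (S0, 0) -> (S1, b)
  (S1, 0) -> (S0, a)
  (S0, 1) -> (S2, b)
  (S2, 1) -> (S2, b)

"babb"


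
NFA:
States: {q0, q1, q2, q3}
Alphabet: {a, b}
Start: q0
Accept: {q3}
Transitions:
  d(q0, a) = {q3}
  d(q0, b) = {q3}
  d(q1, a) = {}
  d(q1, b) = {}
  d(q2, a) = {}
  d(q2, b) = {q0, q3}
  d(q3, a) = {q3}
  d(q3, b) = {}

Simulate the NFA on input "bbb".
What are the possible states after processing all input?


Start: {q0}
  --b--> {q3}
  --b--> {}
  --b--> {}

{} (empty set, no valid transitions)


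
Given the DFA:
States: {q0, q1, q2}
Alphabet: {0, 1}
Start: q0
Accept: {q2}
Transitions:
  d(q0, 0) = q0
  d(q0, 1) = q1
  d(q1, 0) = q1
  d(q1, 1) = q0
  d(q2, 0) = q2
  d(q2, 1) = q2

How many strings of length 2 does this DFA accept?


Enumerating all length-2 strings:
  "00" -> q0 [reject]
  "01" -> q1 [reject]
  "10" -> q1 [reject]
  "11" -> q0 [reject]

0 out of 4


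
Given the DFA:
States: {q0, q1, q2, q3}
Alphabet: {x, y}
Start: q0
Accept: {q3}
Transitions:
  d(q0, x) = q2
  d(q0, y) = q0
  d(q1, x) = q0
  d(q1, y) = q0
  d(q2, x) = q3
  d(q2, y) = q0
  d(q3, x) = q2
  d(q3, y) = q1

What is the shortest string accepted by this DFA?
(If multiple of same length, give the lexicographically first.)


BFS by string length (lex-first path to each state shown):
  len 0: q0<-""
  len 1: q0<-"y", q2<-"x"
  len 2: q0<-"xy", q2<-"yx", q3<-"xx"
Found accept state at length 2.

"xx"


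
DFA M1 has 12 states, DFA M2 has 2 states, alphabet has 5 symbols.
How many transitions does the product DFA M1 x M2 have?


Product DFA has 12 * 2 = 24 states.
Each has 5 transitions: 24 * 5 = 120

120


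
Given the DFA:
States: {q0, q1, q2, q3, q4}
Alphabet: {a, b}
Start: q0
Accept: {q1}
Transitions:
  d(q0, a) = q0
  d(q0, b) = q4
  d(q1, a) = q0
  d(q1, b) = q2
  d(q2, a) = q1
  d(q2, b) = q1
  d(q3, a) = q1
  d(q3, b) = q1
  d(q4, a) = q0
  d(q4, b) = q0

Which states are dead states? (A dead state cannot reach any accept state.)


Forward reachability from each state:
  q0 -> reaches {q0, q4}, no accept state (dead)
  q1 -> reaches accept state q1 (live)
  q2 -> reaches accept state q1 (live)
  q3 -> reaches accept state q1 (live)
  q4 -> reaches {q0, q4}, no accept state (dead)

{q0, q4}


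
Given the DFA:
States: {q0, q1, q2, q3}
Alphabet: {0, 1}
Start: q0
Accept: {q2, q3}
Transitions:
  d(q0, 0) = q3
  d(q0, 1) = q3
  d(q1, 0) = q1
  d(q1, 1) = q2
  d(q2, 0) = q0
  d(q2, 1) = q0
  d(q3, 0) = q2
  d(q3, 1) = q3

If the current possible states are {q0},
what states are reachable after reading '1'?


Apply transition on '1' from each current state:
  d(q0, 1) = q3

{q3}


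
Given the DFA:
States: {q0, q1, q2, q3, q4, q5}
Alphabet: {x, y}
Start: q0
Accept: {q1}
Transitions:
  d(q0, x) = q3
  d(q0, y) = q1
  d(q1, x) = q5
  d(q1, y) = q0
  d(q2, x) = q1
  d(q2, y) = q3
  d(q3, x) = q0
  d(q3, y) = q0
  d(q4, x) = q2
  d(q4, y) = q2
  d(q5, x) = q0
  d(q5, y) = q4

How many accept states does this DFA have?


Accept states listed: {q1}
Counting: q1(1)

1


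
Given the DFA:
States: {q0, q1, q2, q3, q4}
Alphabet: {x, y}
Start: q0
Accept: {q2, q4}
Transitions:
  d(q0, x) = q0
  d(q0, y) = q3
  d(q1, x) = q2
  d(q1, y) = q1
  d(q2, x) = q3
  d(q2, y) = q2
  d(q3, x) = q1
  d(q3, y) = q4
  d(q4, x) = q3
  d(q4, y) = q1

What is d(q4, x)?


Looking up transition d(q4, x)

q3


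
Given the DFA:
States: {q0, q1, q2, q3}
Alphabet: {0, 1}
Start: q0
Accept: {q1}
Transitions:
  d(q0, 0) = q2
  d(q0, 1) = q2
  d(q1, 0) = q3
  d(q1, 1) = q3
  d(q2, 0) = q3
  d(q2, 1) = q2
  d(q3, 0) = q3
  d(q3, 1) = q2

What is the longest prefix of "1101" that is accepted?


Run the DFA, marking each prefix where the state is accepting:
  "" -> q0 [reject]
  "1" -> q2 [reject]
  "11" -> q2 [reject]
  "110" -> q3 [reject]
  "1101" -> q2 [reject]

No prefix is accepted


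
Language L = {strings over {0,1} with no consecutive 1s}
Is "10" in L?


'11' does not occur

Yes, "10" is in L


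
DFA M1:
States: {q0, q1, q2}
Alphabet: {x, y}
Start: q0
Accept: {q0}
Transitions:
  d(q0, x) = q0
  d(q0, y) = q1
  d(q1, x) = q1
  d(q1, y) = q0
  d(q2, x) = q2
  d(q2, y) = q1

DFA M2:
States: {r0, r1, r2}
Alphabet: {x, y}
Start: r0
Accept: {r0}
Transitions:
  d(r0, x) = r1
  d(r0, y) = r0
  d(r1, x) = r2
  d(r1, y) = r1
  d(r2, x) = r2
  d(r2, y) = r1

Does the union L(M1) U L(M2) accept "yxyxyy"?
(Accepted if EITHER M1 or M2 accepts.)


M1: final=q0 accepted=True
M2: final=r1 accepted=False

Yes, union accepts


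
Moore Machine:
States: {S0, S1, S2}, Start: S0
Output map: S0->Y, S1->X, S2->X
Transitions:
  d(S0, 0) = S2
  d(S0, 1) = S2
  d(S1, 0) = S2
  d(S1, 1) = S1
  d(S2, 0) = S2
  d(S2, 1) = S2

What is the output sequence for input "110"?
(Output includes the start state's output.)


Start: S0 (output Y)
  --1--> S2 (output X)
  --1--> S2 (output X)
  --0--> S2 (output X)

"YXXX"


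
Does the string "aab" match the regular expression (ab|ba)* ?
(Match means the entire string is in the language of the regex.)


|string| = 3; first = 'a'; last = 'b'

No, "aab" does not match (ab|ba)*


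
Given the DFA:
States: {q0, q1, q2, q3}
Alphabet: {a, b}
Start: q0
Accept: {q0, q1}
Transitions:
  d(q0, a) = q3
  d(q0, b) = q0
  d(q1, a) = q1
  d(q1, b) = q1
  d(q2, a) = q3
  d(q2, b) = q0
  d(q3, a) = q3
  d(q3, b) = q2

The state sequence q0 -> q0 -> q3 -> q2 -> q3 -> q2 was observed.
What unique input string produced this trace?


Trace back each transition to find the symbol:
  q0 --[b]--> q0
  q0 --[a]--> q3
  q3 --[b]--> q2
  q2 --[a]--> q3
  q3 --[b]--> q2

"babab"


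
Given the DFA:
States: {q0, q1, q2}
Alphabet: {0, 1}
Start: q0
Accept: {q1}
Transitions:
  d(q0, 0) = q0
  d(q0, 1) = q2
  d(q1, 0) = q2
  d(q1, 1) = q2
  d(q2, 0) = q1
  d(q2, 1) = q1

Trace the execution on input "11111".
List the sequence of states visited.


Input: 11111
d(q0, 1) = q2
d(q2, 1) = q1
d(q1, 1) = q2
d(q2, 1) = q1
d(q1, 1) = q2


q0 -> q2 -> q1 -> q2 -> q1 -> q2


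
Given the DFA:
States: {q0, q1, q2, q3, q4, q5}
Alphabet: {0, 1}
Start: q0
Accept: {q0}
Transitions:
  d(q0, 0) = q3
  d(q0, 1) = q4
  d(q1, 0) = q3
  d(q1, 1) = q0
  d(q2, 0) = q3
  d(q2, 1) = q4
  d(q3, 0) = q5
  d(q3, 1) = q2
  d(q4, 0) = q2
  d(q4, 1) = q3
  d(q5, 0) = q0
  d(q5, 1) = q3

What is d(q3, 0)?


Looking up transition d(q3, 0)

q5


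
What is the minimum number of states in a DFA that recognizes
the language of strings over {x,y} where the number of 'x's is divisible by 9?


States track (count of 'x') mod 9.
Need 9 states: one per remainder 0..8; accept = remainder 0.

9


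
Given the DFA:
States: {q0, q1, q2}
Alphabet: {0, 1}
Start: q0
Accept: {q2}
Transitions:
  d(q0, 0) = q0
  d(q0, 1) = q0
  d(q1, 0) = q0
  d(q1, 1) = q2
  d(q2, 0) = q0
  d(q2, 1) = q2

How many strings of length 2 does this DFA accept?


Enumerating all length-2 strings:
  "00" -> q0 [reject]
  "01" -> q0 [reject]
  "10" -> q0 [reject]
  "11" -> q0 [reject]

0 out of 4


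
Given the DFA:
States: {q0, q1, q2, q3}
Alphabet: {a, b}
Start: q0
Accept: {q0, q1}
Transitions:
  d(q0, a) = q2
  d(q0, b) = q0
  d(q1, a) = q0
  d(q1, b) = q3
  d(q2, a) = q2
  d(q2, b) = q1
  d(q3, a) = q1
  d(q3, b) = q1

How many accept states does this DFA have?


Accept states listed: {q0, q1}
Counting: q0(1) q1(2)

2


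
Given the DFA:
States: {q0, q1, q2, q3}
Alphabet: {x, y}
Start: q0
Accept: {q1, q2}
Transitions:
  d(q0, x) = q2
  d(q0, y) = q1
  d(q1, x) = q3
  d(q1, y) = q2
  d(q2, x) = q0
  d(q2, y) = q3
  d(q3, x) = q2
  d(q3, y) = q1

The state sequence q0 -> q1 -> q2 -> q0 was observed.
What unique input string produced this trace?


Trace back each transition to find the symbol:
  q0 --[y]--> q1
  q1 --[y]--> q2
  q2 --[x]--> q0

"yyx"


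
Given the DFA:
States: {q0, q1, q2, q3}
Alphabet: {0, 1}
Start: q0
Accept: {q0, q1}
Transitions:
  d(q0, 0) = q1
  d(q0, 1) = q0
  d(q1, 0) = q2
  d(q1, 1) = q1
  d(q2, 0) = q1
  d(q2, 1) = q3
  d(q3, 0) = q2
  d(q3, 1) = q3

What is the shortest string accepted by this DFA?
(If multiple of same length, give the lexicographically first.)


BFS by string length (lex-first path to each state shown):
  len 0: q0<-""
Found accept state at length 0.

"" (empty string)


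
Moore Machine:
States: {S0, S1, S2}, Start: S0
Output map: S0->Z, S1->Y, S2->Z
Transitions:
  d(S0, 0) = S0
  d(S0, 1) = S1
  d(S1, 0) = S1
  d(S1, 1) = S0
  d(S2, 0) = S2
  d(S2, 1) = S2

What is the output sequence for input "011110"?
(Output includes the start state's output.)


Start: S0 (output Z)
  --0--> S0 (output Z)
  --1--> S1 (output Y)
  --1--> S0 (output Z)
  --1--> S1 (output Y)
  --1--> S0 (output Z)
  --0--> S0 (output Z)

"ZZYZYZZ"


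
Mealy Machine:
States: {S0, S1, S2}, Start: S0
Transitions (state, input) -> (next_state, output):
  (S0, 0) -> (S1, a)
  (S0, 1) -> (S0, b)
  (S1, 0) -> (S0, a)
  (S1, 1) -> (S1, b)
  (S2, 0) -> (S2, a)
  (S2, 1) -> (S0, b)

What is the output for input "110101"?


Step-by-step:
  (S0, 1) -> (S0, b)
  (S0, 1) -> (S0, b)
  (S0, 0) -> (S1, a)
  (S1, 1) -> (S1, b)
  (S1, 0) -> (S0, a)
  (S0, 1) -> (S0, b)

"bbabab"


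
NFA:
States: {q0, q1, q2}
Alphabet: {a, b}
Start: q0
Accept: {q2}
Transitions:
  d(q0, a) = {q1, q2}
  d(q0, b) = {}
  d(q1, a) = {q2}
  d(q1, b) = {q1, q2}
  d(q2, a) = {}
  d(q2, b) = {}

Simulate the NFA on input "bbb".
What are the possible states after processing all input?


Start: {q0}
  --b--> {}
  --b--> {}
  --b--> {}

{} (empty set, no valid transitions)


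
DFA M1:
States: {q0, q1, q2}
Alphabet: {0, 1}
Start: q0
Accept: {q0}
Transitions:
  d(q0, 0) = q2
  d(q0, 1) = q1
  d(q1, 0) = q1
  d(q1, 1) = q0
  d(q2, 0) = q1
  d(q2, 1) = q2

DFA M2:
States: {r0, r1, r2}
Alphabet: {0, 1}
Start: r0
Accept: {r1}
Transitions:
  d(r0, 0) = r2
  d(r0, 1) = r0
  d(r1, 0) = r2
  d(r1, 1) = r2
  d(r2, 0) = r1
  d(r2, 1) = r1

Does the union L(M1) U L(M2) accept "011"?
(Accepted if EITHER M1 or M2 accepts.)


M1: final=q2 accepted=False
M2: final=r2 accepted=False

No, union rejects (neither accepts)


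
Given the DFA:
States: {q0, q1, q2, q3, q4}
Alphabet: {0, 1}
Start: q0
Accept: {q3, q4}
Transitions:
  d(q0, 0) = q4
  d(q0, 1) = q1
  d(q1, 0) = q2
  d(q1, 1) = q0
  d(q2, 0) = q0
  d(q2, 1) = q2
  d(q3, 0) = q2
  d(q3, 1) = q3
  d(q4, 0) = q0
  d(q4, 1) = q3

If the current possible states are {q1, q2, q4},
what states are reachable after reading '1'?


Apply transition on '1' from each current state:
  d(q1, 1) = q0
  d(q2, 1) = q2
  d(q4, 1) = q3

{q0, q2, q3}


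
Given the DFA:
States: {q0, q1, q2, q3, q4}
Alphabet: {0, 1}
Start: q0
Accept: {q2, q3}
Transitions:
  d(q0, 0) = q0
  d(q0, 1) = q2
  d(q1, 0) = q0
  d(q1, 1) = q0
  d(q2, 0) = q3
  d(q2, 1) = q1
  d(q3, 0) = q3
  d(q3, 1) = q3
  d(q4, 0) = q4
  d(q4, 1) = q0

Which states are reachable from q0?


BFS from q0:
  layer 0: {q0}
  layer 1: {q2}
  layer 2: {q1, q3}

{q0, q1, q2, q3}


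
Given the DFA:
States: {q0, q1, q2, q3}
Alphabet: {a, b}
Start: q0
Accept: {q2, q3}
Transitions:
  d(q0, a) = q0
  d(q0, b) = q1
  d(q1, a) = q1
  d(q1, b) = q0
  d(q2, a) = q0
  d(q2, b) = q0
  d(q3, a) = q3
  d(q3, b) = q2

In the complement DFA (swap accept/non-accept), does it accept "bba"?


Trace: q0 -> q1 -> q0 -> q0
Final: q0
Original accept: {q2, q3}
Complement: q0 is not in original accept

Yes, complement accepts (original rejects)


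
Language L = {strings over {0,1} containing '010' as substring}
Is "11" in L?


'010' does not occur

No, "11" is not in L


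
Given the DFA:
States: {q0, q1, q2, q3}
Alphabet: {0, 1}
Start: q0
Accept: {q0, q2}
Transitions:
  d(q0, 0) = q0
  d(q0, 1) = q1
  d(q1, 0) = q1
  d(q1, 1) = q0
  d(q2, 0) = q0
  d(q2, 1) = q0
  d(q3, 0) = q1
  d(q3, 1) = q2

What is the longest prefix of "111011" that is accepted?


Run the DFA, marking each prefix where the state is accepting:
  "" -> q0 [accept]
  "1" -> q1 [reject]
  "11" -> q0 [accept]
  "111" -> q1 [reject]
  "1110" -> q1 [reject]
  "11101" -> q0 [accept]
  "111011" -> q1 [reject]

"11101"


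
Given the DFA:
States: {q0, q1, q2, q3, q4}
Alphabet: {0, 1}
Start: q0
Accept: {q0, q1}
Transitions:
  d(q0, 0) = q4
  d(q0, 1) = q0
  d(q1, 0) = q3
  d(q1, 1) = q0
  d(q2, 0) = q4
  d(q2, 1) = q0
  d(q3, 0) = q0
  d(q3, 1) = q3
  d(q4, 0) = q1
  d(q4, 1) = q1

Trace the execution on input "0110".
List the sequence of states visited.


Input: 0110
d(q0, 0) = q4
d(q4, 1) = q1
d(q1, 1) = q0
d(q0, 0) = q4


q0 -> q4 -> q1 -> q0 -> q4


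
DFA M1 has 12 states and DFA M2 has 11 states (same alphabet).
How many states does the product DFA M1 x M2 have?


Product construction pairs every M1 state with every M2 state.
12 * 11 = 132

132


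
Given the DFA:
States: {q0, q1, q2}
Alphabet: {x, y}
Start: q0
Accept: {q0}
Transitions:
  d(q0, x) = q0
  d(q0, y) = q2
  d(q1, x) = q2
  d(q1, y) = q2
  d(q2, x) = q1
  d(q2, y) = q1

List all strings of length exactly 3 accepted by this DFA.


All strings of length 3: 8 total
Accepted: 1

"xxx"


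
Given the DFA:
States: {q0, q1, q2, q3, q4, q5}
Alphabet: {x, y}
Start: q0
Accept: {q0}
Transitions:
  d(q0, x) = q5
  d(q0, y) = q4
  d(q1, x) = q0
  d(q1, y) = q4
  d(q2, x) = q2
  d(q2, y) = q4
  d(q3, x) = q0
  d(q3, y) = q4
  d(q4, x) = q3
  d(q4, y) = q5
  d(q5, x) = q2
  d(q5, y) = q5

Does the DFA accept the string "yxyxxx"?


Trace: q0 -> q4 -> q3 -> q4 -> q3 -> q0 -> q5
Final state: q5
Accept states: {q0}

No, rejected (final state q5 is not an accept state)


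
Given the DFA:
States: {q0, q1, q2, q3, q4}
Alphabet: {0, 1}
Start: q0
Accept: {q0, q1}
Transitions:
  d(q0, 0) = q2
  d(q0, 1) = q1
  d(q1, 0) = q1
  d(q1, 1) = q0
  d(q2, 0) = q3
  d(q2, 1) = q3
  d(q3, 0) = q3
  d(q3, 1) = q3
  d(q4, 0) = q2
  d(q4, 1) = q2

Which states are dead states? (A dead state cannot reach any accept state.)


Forward reachability from each state:
  q0 -> reaches accept state q0 (live)
  q1 -> reaches accept state q0 (live)
  q2 -> reaches {q2, q3}, no accept state (dead)
  q3 -> reaches {q3}, no accept state (dead)
  q4 -> reaches {q2, q3, q4}, no accept state (dead)

{q2, q3, q4}


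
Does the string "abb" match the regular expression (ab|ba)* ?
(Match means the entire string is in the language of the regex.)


|string| = 3; first = 'a'; last = 'b'

No, "abb" does not match (ab|ba)*


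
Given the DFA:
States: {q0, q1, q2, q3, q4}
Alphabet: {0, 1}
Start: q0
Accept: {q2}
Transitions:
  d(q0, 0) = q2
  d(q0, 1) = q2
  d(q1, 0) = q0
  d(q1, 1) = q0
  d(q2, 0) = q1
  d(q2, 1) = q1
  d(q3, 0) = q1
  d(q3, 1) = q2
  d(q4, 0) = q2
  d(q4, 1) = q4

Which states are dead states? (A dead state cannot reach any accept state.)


Forward reachability from each state:
  q0 -> reaches accept state q2 (live)
  q1 -> reaches accept state q2 (live)
  q2 -> reaches accept state q2 (live)
  q3 -> reaches accept state q2 (live)
  q4 -> reaches accept state q2 (live)

None (all states can reach an accept state)


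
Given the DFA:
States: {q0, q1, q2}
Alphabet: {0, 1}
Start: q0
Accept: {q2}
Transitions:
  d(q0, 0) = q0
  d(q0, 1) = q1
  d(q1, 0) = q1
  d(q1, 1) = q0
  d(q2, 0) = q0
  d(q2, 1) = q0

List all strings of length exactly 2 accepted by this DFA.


All strings of length 2: 4 total
Accepted: 0

None


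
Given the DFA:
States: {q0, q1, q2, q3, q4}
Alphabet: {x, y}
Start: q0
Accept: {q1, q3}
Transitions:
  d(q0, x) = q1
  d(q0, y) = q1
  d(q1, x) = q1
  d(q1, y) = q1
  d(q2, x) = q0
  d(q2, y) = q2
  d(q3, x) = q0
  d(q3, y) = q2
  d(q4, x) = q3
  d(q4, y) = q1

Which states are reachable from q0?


BFS from q0:
  layer 0: {q0}
  layer 1: {q1}

{q0, q1}


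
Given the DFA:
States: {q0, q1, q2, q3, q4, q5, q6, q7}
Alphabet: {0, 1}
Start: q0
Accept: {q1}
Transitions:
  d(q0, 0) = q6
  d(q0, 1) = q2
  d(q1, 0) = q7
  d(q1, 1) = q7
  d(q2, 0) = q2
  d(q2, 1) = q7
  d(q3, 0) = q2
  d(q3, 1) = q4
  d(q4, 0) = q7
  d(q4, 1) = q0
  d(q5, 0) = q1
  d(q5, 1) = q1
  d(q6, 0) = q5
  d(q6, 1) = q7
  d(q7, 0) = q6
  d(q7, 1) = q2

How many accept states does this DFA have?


Accept states listed: {q1}
Counting: q1(1)

1


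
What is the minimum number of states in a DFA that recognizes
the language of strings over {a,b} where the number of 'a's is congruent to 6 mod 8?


States track (count of 'a') mod 8.
Need 8 states: one per remainder 0..7; accept = remainder 6.

8


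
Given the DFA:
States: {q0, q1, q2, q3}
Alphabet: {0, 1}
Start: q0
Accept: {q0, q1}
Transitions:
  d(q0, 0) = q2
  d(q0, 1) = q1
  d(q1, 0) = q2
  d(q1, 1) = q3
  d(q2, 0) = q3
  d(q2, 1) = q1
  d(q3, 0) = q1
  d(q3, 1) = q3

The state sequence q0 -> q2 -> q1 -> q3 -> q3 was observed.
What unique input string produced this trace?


Trace back each transition to find the symbol:
  q0 --[0]--> q2
  q2 --[1]--> q1
  q1 --[1]--> q3
  q3 --[1]--> q3

"0111"


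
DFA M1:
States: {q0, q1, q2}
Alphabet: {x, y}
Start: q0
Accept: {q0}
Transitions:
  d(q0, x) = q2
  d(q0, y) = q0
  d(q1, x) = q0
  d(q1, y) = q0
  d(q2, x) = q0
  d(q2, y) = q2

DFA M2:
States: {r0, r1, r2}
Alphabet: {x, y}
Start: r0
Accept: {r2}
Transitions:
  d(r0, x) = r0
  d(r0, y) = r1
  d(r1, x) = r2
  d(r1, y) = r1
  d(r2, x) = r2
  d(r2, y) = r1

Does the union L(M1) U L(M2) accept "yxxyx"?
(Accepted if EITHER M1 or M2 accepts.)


M1: final=q2 accepted=False
M2: final=r2 accepted=True

Yes, union accepts


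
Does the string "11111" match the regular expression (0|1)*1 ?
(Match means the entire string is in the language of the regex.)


|string| = 5; first = '1'; last = '1'

Yes, "11111" matches (0|1)*1


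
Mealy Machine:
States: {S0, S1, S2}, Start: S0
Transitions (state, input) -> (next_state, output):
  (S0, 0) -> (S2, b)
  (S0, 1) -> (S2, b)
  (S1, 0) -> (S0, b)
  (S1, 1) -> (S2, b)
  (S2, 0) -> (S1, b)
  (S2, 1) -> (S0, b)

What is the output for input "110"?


Step-by-step:
  (S0, 1) -> (S2, b)
  (S2, 1) -> (S0, b)
  (S0, 0) -> (S2, b)

"bbb"


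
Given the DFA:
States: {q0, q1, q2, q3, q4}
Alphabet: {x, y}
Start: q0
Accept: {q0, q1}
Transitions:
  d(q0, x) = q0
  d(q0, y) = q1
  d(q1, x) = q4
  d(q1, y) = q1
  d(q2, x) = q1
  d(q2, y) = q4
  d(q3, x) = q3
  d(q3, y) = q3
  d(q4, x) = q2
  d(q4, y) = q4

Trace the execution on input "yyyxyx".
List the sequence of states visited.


Input: yyyxyx
d(q0, y) = q1
d(q1, y) = q1
d(q1, y) = q1
d(q1, x) = q4
d(q4, y) = q4
d(q4, x) = q2


q0 -> q1 -> q1 -> q1 -> q4 -> q4 -> q2


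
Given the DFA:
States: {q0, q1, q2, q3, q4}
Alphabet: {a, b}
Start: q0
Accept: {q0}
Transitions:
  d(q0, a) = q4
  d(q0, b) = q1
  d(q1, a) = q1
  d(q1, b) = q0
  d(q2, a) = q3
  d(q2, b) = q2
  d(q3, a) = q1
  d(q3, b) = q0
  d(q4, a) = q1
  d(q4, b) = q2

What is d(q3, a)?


Looking up transition d(q3, a)

q1


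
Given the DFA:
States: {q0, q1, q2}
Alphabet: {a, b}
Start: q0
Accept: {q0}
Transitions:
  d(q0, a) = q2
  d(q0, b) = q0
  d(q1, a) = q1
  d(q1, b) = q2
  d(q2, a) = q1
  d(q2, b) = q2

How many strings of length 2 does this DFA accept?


Enumerating all length-2 strings:
  "aa" -> q1 [reject]
  "ab" -> q2 [reject]
  "ba" -> q2 [reject]
  "bb" -> q0 [accept]

1 out of 4


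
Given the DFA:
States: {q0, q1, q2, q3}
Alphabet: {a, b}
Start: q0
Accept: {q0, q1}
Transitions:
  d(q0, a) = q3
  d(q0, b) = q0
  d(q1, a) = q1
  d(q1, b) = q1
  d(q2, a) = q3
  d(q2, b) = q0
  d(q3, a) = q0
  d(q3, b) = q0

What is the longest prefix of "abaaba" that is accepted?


Run the DFA, marking each prefix where the state is accepting:
  "" -> q0 [accept]
  "a" -> q3 [reject]
  "ab" -> q0 [accept]
  "aba" -> q3 [reject]
  "abaa" -> q0 [accept]
  "abaab" -> q0 [accept]
  "abaaba" -> q3 [reject]

"abaab"


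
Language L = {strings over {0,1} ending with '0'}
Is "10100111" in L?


last symbol = '1'

No, "10100111" is not in L


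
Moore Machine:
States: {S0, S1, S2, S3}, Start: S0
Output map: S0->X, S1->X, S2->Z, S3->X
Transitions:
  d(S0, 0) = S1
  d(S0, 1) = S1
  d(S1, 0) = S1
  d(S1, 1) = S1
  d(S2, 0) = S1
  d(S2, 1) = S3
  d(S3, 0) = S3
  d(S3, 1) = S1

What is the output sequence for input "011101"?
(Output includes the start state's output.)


Start: S0 (output X)
  --0--> S1 (output X)
  --1--> S1 (output X)
  --1--> S1 (output X)
  --1--> S1 (output X)
  --0--> S1 (output X)
  --1--> S1 (output X)

"XXXXXXX"


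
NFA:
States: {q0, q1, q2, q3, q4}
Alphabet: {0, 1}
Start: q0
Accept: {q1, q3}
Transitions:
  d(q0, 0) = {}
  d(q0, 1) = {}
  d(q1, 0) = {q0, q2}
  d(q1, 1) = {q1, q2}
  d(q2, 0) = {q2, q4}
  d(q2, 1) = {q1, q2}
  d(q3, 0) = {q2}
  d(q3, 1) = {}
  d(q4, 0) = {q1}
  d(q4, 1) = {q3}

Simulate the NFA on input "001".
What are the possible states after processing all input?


Start: {q0}
  --0--> {}
  --0--> {}
  --1--> {}

{} (empty set, no valid transitions)


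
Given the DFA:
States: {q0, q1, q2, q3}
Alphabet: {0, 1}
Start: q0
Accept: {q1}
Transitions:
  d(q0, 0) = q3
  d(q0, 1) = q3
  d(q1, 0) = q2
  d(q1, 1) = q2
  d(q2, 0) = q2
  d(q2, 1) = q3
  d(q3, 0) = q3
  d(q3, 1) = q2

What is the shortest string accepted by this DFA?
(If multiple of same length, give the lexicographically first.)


BFS by string length (lex-first path to each state shown):
  len 0: q0<-""
  len 1: q3<-"0"
  len 2: q2<-"01", q3<-"00"
  len 3: q2<-"001", q3<-"000"
  len 4: q2<-"0001", q3<-"0000"
  len 5: q2<-"00001", q3<-"00000"
  len 6: q2<-"000001", q3<-"000000"
  len 7: q2<-"0000001", q3<-"0000000"
  len 8: q2<-"00000001", q3<-"00000000"

No string accepted (empty language)


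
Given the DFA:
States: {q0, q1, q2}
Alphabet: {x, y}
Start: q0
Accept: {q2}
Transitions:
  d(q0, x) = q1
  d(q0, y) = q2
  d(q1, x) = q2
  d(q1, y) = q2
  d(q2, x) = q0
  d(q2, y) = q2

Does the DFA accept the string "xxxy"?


Trace: q0 -> q1 -> q2 -> q0 -> q2
Final state: q2
Accept states: {q2}

Yes, accepted (final state q2 is an accept state)


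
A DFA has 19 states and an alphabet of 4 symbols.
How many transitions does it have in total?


Each state has exactly one transition per symbol.
19 * 4 = 76

76


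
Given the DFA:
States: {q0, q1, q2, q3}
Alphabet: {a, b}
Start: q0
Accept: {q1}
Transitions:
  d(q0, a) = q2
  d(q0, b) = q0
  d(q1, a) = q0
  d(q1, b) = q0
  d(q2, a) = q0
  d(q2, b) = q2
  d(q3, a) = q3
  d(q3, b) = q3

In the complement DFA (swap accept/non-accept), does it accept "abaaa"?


Trace: q0 -> q2 -> q2 -> q0 -> q2 -> q0
Final: q0
Original accept: {q1}
Complement: q0 is not in original accept

Yes, complement accepts (original rejects)


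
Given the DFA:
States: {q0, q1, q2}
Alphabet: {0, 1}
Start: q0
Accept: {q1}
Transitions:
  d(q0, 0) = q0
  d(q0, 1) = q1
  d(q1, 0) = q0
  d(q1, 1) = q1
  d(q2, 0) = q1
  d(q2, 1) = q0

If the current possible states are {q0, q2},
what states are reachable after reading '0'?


Apply transition on '0' from each current state:
  d(q0, 0) = q0
  d(q2, 0) = q1

{q0, q1}


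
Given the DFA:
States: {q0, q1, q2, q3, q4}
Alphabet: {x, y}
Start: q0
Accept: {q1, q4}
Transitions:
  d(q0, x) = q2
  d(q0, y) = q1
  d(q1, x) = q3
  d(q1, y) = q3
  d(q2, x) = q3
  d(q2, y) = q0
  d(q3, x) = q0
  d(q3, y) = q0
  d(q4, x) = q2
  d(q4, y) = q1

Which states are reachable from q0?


BFS from q0:
  layer 0: {q0}
  layer 1: {q1, q2}
  layer 2: {q3}

{q0, q1, q2, q3}


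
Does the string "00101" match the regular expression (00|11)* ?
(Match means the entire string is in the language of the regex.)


|string| = 5; first = '0'; last = '1'

No, "00101" does not match (00|11)*


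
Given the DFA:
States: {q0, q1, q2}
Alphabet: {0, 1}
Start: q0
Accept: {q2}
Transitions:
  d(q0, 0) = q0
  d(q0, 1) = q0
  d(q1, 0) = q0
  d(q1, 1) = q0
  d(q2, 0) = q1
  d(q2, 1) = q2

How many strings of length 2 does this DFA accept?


Enumerating all length-2 strings:
  "00" -> q0 [reject]
  "01" -> q0 [reject]
  "10" -> q0 [reject]
  "11" -> q0 [reject]

0 out of 4


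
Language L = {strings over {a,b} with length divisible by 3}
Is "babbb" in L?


length = 5; 5 mod 3 = 2

No, "babbb" is not in L


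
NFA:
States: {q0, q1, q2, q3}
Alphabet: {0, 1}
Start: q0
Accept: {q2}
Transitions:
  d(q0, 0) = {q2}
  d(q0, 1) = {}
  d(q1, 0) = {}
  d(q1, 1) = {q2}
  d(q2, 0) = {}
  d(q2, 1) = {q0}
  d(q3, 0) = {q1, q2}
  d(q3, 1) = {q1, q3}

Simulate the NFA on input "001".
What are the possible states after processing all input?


Start: {q0}
  --0--> {q2}
  --0--> {}
  --1--> {}

{} (empty set, no valid transitions)


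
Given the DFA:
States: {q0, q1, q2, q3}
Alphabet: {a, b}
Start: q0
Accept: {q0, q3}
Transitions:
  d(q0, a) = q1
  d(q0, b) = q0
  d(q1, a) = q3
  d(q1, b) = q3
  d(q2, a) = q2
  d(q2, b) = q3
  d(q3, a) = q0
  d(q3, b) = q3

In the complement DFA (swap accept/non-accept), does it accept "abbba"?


Trace: q0 -> q1 -> q3 -> q3 -> q3 -> q0
Final: q0
Original accept: {q0, q3}
Complement: q0 is in original accept

No, complement rejects (original accepts)


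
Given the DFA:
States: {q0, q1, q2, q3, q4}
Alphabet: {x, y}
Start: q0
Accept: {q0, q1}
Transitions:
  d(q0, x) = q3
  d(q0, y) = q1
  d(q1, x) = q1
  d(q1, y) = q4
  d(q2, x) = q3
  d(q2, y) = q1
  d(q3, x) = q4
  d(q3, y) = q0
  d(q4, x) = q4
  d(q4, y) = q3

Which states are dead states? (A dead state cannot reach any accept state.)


Forward reachability from each state:
  q0 -> reaches accept state q0 (live)
  q1 -> reaches accept state q0 (live)
  q2 -> reaches accept state q0 (live)
  q3 -> reaches accept state q0 (live)
  q4 -> reaches accept state q0 (live)

None (all states can reach an accept state)


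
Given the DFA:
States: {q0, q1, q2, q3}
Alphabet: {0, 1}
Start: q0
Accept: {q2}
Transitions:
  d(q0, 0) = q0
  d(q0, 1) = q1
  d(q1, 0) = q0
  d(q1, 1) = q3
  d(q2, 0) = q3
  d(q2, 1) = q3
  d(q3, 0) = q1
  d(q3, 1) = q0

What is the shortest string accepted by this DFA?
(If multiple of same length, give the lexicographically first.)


BFS by string length (lex-first path to each state shown):
  len 0: q0<-""
  len 1: q0<-"0", q1<-"1"
  len 2: q0<-"00", q1<-"01", q3<-"11"
  len 3: q0<-"000", q1<-"001", q3<-"011"
  len 4: q0<-"0000", q1<-"0001", q3<-"0011"
  len 5: q0<-"00000", q1<-"00001", q3<-"00011"
  len 6: q0<-"000000", q1<-"000001", q3<-"000011"
  len 7: q0<-"0000000", q1<-"0000001", q3<-"0000011"
  len 8: q0<-"00000000", q1<-"00000001", q3<-"00000011"

No string accepted (empty language)


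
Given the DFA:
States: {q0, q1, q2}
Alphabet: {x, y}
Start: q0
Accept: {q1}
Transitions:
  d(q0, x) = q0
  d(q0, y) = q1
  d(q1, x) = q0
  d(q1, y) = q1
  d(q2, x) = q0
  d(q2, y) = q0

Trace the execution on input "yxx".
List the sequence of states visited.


Input: yxx
d(q0, y) = q1
d(q1, x) = q0
d(q0, x) = q0


q0 -> q1 -> q0 -> q0


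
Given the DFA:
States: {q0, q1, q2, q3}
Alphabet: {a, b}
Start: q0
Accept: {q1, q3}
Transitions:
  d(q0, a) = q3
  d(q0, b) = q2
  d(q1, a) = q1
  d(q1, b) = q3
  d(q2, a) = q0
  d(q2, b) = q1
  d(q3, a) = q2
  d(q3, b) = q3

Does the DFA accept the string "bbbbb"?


Trace: q0 -> q2 -> q1 -> q3 -> q3 -> q3
Final state: q3
Accept states: {q1, q3}

Yes, accepted (final state q3 is an accept state)


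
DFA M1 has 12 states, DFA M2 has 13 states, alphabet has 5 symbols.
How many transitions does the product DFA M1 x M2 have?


Product DFA has 12 * 13 = 156 states.
Each has 5 transitions: 156 * 5 = 780

780


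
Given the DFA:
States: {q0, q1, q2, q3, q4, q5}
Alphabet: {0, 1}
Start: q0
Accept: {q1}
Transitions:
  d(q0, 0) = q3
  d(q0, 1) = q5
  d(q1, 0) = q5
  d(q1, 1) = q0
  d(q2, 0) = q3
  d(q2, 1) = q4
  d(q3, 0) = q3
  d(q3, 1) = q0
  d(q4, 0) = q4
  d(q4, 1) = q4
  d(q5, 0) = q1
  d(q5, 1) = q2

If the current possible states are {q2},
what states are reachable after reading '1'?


Apply transition on '1' from each current state:
  d(q2, 1) = q4

{q4}


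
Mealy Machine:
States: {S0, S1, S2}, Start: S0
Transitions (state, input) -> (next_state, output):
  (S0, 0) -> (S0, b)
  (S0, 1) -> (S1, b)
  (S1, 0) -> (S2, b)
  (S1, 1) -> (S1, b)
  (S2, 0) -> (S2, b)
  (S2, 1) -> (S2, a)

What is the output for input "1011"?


Step-by-step:
  (S0, 1) -> (S1, b)
  (S1, 0) -> (S2, b)
  (S2, 1) -> (S2, a)
  (S2, 1) -> (S2, a)

"bbaa"


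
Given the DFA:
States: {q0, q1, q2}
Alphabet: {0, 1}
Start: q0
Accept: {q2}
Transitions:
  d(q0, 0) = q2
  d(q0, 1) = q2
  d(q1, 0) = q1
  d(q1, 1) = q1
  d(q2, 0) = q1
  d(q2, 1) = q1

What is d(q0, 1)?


Looking up transition d(q0, 1)

q2


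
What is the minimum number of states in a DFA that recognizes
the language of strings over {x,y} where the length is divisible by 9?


States track (length) mod 9.
Need 9 states: one per remainder 0..8; accept = remainder 0.

9


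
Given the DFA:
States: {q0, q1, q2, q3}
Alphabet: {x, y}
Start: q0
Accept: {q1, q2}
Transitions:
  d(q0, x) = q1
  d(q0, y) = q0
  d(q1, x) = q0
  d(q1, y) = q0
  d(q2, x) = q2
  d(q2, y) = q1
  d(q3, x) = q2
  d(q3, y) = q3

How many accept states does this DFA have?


Accept states listed: {q1, q2}
Counting: q1(1) q2(2)

2


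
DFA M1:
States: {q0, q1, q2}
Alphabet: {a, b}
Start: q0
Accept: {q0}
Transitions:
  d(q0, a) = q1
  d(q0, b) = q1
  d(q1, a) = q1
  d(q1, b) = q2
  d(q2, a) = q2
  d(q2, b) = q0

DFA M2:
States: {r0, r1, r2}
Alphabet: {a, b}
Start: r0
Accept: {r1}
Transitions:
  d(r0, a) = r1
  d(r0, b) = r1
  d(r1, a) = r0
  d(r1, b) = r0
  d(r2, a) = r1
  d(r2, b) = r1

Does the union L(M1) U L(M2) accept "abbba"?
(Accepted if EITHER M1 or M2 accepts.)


M1: final=q1 accepted=False
M2: final=r1 accepted=True

Yes, union accepts


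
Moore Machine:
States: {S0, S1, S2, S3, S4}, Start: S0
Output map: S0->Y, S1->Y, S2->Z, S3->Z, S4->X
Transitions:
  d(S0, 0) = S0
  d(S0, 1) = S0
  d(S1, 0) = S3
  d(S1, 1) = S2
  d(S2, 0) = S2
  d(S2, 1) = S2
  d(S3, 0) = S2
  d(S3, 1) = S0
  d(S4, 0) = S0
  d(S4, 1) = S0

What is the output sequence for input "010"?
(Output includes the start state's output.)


Start: S0 (output Y)
  --0--> S0 (output Y)
  --1--> S0 (output Y)
  --0--> S0 (output Y)

"YYYY"


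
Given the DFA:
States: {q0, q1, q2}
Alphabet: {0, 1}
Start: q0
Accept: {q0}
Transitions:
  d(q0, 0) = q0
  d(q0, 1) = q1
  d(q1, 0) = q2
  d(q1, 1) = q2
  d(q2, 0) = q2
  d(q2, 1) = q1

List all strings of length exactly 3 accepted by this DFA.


All strings of length 3: 8 total
Accepted: 1

"000"


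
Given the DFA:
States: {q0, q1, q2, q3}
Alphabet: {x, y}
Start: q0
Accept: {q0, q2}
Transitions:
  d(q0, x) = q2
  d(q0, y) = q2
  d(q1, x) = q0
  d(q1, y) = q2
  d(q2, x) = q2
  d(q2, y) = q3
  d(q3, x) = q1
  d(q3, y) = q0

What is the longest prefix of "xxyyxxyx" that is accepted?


Run the DFA, marking each prefix where the state is accepting:
  "" -> q0 [accept]
  "x" -> q2 [accept]
  "xx" -> q2 [accept]
  "xxy" -> q3 [reject]
  "xxyy" -> q0 [accept]
  "xxyyx" -> q2 [accept]
  "xxyyxx" -> q2 [accept]
  "xxyyxxy" -> q3 [reject]
  "xxyyxxyx" -> q1 [reject]

"xxyyxx"


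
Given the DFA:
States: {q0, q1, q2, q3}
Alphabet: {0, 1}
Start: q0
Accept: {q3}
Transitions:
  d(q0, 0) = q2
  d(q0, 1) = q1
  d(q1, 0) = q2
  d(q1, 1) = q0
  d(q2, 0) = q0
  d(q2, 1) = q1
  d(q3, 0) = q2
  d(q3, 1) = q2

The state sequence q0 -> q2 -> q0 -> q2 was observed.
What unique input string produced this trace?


Trace back each transition to find the symbol:
  q0 --[0]--> q2
  q2 --[0]--> q0
  q0 --[0]--> q2

"000"


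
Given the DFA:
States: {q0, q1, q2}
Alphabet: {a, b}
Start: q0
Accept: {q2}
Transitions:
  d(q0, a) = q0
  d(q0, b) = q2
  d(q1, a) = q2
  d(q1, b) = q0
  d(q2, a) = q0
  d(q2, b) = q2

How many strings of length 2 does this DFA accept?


Enumerating all length-2 strings:
  "aa" -> q0 [reject]
  "ab" -> q2 [accept]
  "ba" -> q0 [reject]
  "bb" -> q2 [accept]

2 out of 4


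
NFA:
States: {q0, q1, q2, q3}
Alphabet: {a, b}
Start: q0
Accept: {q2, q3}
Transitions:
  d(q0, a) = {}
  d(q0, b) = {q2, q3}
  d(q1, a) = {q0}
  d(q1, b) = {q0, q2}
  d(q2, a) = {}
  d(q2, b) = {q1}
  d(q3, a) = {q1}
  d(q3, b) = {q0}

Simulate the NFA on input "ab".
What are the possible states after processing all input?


Start: {q0}
  --a--> {}
  --b--> {}

{} (empty set, no valid transitions)


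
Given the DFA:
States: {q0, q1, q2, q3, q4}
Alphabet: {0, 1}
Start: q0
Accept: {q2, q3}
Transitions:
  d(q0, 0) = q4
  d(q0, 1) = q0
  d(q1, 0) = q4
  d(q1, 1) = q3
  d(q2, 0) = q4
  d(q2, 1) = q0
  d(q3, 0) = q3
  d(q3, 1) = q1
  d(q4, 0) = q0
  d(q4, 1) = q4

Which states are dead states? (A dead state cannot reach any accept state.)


Forward reachability from each state:
  q0 -> reaches {q0, q4}, no accept state (dead)
  q1 -> reaches accept state q3 (live)
  q2 -> reaches accept state q2 (live)
  q3 -> reaches accept state q3 (live)
  q4 -> reaches {q0, q4}, no accept state (dead)

{q0, q4}


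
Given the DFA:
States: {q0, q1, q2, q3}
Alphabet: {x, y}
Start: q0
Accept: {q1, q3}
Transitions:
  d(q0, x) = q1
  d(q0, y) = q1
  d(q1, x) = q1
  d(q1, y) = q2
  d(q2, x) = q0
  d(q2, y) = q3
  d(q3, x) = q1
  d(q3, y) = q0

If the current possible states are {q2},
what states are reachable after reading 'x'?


Apply transition on 'x' from each current state:
  d(q2, x) = q0

{q0}


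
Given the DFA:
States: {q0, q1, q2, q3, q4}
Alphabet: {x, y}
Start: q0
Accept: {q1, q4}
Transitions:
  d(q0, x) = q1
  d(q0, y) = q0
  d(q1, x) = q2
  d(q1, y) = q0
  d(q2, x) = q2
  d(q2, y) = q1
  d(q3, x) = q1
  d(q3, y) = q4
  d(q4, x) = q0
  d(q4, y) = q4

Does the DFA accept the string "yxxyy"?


Trace: q0 -> q0 -> q1 -> q2 -> q1 -> q0
Final state: q0
Accept states: {q1, q4}

No, rejected (final state q0 is not an accept state)


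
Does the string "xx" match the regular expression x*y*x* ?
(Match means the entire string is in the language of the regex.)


|string| = 2; first = 'x'; last = 'x'

Yes, "xx" matches x*y*x*


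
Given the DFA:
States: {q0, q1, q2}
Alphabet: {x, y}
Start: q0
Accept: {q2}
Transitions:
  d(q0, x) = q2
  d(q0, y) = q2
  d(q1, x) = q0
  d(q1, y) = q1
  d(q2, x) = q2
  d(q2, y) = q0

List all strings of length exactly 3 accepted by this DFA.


All strings of length 3: 8 total
Accepted: 6

"xxx", "xyx", "xyy", "yxx", "yyx", "yyy"


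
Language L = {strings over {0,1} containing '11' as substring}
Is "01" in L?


'11' does not occur

No, "01" is not in L


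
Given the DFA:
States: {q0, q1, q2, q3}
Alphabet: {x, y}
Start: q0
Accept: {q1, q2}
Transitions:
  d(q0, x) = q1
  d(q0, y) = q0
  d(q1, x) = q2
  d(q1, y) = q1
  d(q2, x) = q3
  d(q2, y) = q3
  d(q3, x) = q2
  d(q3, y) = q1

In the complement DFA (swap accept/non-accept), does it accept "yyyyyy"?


Trace: q0 -> q0 -> q0 -> q0 -> q0 -> q0 -> q0
Final: q0
Original accept: {q1, q2}
Complement: q0 is not in original accept

Yes, complement accepts (original rejects)


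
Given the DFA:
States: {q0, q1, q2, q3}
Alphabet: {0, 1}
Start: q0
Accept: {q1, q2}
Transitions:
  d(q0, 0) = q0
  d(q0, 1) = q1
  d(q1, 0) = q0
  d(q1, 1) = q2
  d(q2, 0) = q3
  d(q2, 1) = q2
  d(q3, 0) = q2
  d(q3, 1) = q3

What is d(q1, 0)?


Looking up transition d(q1, 0)

q0


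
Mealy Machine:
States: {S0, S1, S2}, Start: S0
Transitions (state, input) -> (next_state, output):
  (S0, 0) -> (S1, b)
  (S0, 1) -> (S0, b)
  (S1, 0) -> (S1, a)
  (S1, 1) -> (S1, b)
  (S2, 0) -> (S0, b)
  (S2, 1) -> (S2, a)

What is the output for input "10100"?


Step-by-step:
  (S0, 1) -> (S0, b)
  (S0, 0) -> (S1, b)
  (S1, 1) -> (S1, b)
  (S1, 0) -> (S1, a)
  (S1, 0) -> (S1, a)

"bbbaa"


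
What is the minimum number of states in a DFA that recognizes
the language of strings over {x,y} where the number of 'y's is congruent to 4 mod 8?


States track (count of 'y') mod 8.
Need 8 states: one per remainder 0..7; accept = remainder 4.

8


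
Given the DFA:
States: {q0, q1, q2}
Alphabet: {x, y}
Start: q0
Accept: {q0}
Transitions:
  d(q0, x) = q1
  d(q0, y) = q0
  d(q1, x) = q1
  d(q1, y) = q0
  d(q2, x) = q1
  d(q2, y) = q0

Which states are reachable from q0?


BFS from q0:
  layer 0: {q0}
  layer 1: {q1}

{q0, q1}


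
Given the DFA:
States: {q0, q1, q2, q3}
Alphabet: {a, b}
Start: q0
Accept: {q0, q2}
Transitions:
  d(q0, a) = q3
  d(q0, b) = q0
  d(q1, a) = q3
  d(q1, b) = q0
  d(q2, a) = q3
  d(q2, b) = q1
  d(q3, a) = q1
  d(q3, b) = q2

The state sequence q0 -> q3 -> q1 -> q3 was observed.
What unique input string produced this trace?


Trace back each transition to find the symbol:
  q0 --[a]--> q3
  q3 --[a]--> q1
  q1 --[a]--> q3

"aaa"


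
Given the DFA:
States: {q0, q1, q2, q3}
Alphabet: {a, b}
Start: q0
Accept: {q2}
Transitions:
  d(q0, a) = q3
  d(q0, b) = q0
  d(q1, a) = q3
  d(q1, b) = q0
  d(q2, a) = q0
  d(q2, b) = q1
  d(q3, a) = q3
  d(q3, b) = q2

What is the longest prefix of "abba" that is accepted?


Run the DFA, marking each prefix where the state is accepting:
  "" -> q0 [reject]
  "a" -> q3 [reject]
  "ab" -> q2 [accept]
  "abb" -> q1 [reject]
  "abba" -> q3 [reject]

"ab"


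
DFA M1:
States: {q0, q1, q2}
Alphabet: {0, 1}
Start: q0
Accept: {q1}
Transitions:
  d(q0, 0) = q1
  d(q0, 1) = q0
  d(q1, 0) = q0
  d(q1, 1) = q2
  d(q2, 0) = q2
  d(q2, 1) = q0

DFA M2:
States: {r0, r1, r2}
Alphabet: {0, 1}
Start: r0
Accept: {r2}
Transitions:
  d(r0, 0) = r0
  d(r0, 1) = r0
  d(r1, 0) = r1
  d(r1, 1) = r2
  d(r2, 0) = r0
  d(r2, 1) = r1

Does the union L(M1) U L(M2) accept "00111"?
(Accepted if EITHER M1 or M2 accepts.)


M1: final=q0 accepted=False
M2: final=r0 accepted=False

No, union rejects (neither accepts)
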